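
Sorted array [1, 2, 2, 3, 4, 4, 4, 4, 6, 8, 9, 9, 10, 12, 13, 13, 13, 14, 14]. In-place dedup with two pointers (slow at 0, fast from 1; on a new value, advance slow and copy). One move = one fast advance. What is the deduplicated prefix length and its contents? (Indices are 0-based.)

length 11; prefix = [1, 2, 3, 4, 6, 8, 9, 10, 12, 13, 14]

(s=0,f=1) a[fast]=2≠a[slow]=1 write a[1]=2 → slow++,fast++
(s=1,f=2) a[fast]=2=a[slow] dup → fast++
(s=1,f=3) a[fast]=3≠a[slow]=2 write a[2]=3 → slow++,fast++
(s=2,f=4) a[fast]=4≠a[slow]=3 write a[3]=4 → slow++,fast++
(s=3,f=5) a[fast]=4=a[slow] dup → fast++
(s=3,f=6) a[fast]=4=a[slow] dup → fast++
(s=3,f=7) a[fast]=4=a[slow] dup → fast++
(s=3,f=8) a[fast]=6≠a[slow]=4 write a[4]=6 → slow++,fast++
(s=4,f=9) a[fast]=8≠a[slow]=6 write a[5]=8 → slow++,fast++
(s=5,f=10) a[fast]=9≠a[slow]=8 write a[6]=9 → slow++,fast++
(s=6,f=11) a[fast]=9=a[slow] dup → fast++
(s=6,f=12) a[fast]=10≠a[slow]=9 write a[7]=10 → slow++,fast++
(s=7,f=13) a[fast]=12≠a[slow]=10 write a[8]=12 → slow++,fast++
(s=8,f=14) a[fast]=13≠a[slow]=12 write a[9]=13 → slow++,fast++
(s=9,f=15) a[fast]=13=a[slow] dup → fast++
(s=9,f=16) a[fast]=13=a[slow] dup → fast++
(s=9,f=17) a[fast]=14≠a[slow]=13 write a[10]=14 → slow++,fast++
(s=10,f=18) a[fast]=14=a[slow] dup → fast++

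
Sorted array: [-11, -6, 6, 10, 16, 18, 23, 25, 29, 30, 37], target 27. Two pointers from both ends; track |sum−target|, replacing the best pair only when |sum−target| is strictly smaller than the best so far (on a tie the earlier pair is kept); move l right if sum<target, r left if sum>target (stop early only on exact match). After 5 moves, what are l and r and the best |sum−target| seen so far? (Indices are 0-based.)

l=2, r=7, best |Δ|=1

[0,10] -11+37=26 d=1 * → l++
[1,10] -6+37=31 d=4 → r--
[1,9] -6+30=24 d=3 → l++
[2,9] 6+30=36 d=9 → r--
[2,8] 6+29=35 d=8 → r--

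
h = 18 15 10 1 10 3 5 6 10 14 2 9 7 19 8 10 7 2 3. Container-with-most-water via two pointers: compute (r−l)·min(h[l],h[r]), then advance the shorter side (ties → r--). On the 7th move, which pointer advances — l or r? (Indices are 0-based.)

l

l=0 r=18: min(18,3)*18=54 best=54 *, r--
l=0 r=17: min(18,2)*17=34 best=54, r--
l=0 r=16: min(18,7)*16=112 best=112 *, r--
l=0 r=15: min(18,10)*15=150 best=150 *, r--
l=0 r=14: min(18,8)*14=112 best=150, r--
l=0 r=13: min(18,19)*13=234 best=234 *, l++
l=1 r=13: min(15,19)*12=180 best=234, l++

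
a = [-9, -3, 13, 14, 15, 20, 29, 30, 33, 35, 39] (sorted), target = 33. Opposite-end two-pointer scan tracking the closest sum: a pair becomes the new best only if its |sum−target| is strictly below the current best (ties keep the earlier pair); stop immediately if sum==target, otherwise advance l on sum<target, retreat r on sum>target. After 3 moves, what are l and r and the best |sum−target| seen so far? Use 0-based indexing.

l=0 r=10: -9+39=30 d=3 *, l++
l=1 r=10: -3+39=36 d=3, r--
l=1 r=9: -3+35=32 d=1 *, l++

l=2, r=9, best |Δ|=1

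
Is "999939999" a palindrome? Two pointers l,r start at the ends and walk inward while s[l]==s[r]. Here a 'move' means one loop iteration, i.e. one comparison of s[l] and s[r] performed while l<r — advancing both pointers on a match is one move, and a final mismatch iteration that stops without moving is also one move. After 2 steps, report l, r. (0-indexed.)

l=0 r=8: '9'=='9', l++,r--
l=1 r=7: '9'=='9', l++,r--

l=2, r=6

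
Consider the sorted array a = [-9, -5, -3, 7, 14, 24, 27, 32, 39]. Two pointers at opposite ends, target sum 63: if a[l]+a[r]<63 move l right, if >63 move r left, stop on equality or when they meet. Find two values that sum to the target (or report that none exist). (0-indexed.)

(24, 39)

[0,8] -9+39=30 <63 → l++
[1,8] -5+39=34 <63 → l++
[2,8] -3+39=36 <63 → l++
[3,8] 7+39=46 <63 → l++
[4,8] 14+39=53 <63 → l++
[5,8] 24+39=63 → found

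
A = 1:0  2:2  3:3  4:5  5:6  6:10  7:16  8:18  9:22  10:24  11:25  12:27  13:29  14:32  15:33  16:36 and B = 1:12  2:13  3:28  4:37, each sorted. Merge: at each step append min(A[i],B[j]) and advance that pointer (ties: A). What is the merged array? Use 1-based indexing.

[0, 2, 3, 5, 6, 10, 12, 13, 16, 18, 22, 24, 25, 27, 28, 29, 32, 33, 36, 37]

i=1 j=1: A[i]=0<=B[j]=12 take 0, i++
i=2 j=1: A[i]=2<=B[j]=12 take 2, i++
i=3 j=1: A[i]=3<=B[j]=12 take 3, i++
i=4 j=1: A[i]=5<=B[j]=12 take 5, i++
i=5 j=1: A[i]=6<=B[j]=12 take 6, i++
i=6 j=1: A[i]=10<=B[j]=12 take 10, i++
i=7 j=1: A[i]=16>B[j]=12 take 12, j++
i=7 j=2: A[i]=16>B[j]=13 take 13, j++
i=7 j=3: A[i]=16<=B[j]=28 take 16, i++
i=8 j=3: A[i]=18<=B[j]=28 take 18, i++
i=9 j=3: A[i]=22<=B[j]=28 take 22, i++
i=10 j=3: A[i]=24<=B[j]=28 take 24, i++
i=11 j=3: A[i]=25<=B[j]=28 take 25, i++
i=12 j=3: A[i]=27<=B[j]=28 take 27, i++
i=13 j=3: A[i]=29>B[j]=28 take 28, j++
i=13 j=4: A[i]=29<=B[j]=37 take 29, i++
i=14 j=4: A[i]=32<=B[j]=37 take 32, i++
i=15 j=4: A[i]=33<=B[j]=37 take 33, i++
i=16 j=4: A[i]=36<=B[j]=37 take 36, i++
i=17 j=4: A done, take B[j]=37, j++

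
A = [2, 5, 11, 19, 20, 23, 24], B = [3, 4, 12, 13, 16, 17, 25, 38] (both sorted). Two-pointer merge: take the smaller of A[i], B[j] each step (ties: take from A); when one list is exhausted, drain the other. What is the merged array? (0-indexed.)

[2, 3, 4, 5, 11, 12, 13, 16, 17, 19, 20, 23, 24, 25, 38]

[i=0,j=0] A[i]=2<=B[j]=3 take 2 → i++
[i=1,j=0] A[i]=5>B[j]=3 take 3 → j++
[i=1,j=1] A[i]=5>B[j]=4 take 4 → j++
[i=1,j=2] A[i]=5<=B[j]=12 take 5 → i++
[i=2,j=2] A[i]=11<=B[j]=12 take 11 → i++
[i=3,j=2] A[i]=19>B[j]=12 take 12 → j++
[i=3,j=3] A[i]=19>B[j]=13 take 13 → j++
[i=3,j=4] A[i]=19>B[j]=16 take 16 → j++
[i=3,j=5] A[i]=19>B[j]=17 take 17 → j++
[i=3,j=6] A[i]=19<=B[j]=25 take 19 → i++
[i=4,j=6] A[i]=20<=B[j]=25 take 20 → i++
[i=5,j=6] A[i]=23<=B[j]=25 take 23 → i++
[i=6,j=6] A[i]=24<=B[j]=25 take 24 → i++
[i=7,j=6] A done, take B[j]=25 → j++
[i=7,j=7] A done, take B[j]=38 → j++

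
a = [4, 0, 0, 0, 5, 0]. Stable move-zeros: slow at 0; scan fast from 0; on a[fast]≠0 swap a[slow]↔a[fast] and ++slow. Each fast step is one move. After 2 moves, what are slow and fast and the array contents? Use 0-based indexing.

(s=0,f=0) a[fast]=4≠0 swap→a[0]=4 → slow++,fast++
(s=1,f=1) a[fast]=0 → fast++

slow=1, fast=2, a=[4, 0, 0, 0, 5, 0]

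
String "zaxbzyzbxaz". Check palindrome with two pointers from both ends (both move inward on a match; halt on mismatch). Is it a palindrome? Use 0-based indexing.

palindrome

[0,10] 'z'=='z' → l++,r--
[1,9] 'a'=='a' → l++,r--
[2,8] 'x'=='x' → l++,r--
[3,7] 'b'=='b' → l++,r--
[4,6] 'z'=='z' → l++,r--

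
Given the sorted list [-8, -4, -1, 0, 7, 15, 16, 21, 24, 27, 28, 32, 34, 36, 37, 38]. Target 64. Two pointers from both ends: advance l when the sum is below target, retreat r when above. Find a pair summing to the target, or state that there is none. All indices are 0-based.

(27, 37)

l=0 r=15: -8+38=30 <64, l++
l=1 r=15: -4+38=34 <64, l++
l=2 r=15: -1+38=37 <64, l++
l=3 r=15: 0+38=38 <64, l++
l=4 r=15: 7+38=45 <64, l++
l=5 r=15: 15+38=53 <64, l++
l=6 r=15: 16+38=54 <64, l++
l=7 r=15: 21+38=59 <64, l++
l=8 r=15: 24+38=62 <64, l++
l=9 r=15: 27+38=65 >64, r--
l=9 r=14: 27+37=64, found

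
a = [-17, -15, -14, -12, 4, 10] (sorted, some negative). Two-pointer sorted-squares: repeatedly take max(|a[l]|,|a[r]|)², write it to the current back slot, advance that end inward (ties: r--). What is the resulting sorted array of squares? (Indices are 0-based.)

[16, 100, 144, 196, 225, 289]

l=0 r=5: |-17|>|10| out[5]=289, l++
l=1 r=5: |-15|>|10| out[4]=225, l++
l=2 r=5: |-14|>|10| out[3]=196, l++
l=3 r=5: |-12|>|10| out[2]=144, l++
l=4 r=5: |4|<=|10| out[1]=100, r--
l=4 r=4: |4|<=|4| out[0]=16, r--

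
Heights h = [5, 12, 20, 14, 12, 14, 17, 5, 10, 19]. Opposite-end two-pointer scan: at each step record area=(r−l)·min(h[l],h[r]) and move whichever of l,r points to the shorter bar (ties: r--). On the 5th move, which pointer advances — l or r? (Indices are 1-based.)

l=1 r=10: min(5,19)*9=45 best=45 *, l++
l=2 r=10: min(12,19)*8=96 best=96 *, l++
l=3 r=10: min(20,19)*7=133 best=133 *, r--
l=3 r=9: min(20,10)*6=60 best=133, r--
l=3 r=8: min(20,5)*5=25 best=133, r--

r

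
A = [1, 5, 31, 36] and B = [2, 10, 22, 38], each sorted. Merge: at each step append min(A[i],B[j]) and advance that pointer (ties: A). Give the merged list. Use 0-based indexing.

[1, 2, 5, 10, 22, 31, 36, 38]

i=0 j=0: A[i]=1<=B[j]=2 take 1, i++
i=1 j=0: A[i]=5>B[j]=2 take 2, j++
i=1 j=1: A[i]=5<=B[j]=10 take 5, i++
i=2 j=1: A[i]=31>B[j]=10 take 10, j++
i=2 j=2: A[i]=31>B[j]=22 take 22, j++
i=2 j=3: A[i]=31<=B[j]=38 take 31, i++
i=3 j=3: A[i]=36<=B[j]=38 take 36, i++
i=4 j=3: A done, take B[j]=38, j++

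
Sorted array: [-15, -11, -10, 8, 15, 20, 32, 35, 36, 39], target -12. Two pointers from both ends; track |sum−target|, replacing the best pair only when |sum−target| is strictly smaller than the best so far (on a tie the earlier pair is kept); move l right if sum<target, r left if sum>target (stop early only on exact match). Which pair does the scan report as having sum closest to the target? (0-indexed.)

pair (-15, 8) with sum -7 (|Δ|=5)

l=0 r=9: -15+39=24 d=36 *, r--
l=0 r=8: -15+36=21 d=33 *, r--
l=0 r=7: -15+35=20 d=32 *, r--
l=0 r=6: -15+32=17 d=29 *, r--
l=0 r=5: -15+20=5 d=17 *, r--
l=0 r=4: -15+15=0 d=12 *, r--
l=0 r=3: -15+8=-7 d=5 *, r--
l=0 r=2: -15+-10=-25 d=13, l++
l=1 r=2: -11+-10=-21 d=9, l++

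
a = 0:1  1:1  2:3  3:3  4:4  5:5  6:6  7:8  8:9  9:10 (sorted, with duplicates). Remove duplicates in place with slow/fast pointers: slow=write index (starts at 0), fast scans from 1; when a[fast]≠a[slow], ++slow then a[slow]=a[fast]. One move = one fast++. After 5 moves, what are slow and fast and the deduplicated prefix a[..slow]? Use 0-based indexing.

slow=3, fast=6, prefix=[1, 3, 4, 5]

(s=0,f=1) a[fast]=1=a[slow] dup → fast++
(s=0,f=2) a[fast]=3≠a[slow]=1 write a[1]=3 → slow++,fast++
(s=1,f=3) a[fast]=3=a[slow] dup → fast++
(s=1,f=4) a[fast]=4≠a[slow]=3 write a[2]=4 → slow++,fast++
(s=2,f=5) a[fast]=5≠a[slow]=4 write a[3]=5 → slow++,fast++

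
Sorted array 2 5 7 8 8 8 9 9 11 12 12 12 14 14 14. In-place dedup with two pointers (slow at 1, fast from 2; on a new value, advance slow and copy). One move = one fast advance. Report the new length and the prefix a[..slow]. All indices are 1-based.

slow=1 fast=2: a[fast]=5≠a[slow]=2 write a[2]=5, slow++,fast++
slow=2 fast=3: a[fast]=7≠a[slow]=5 write a[3]=7, slow++,fast++
slow=3 fast=4: a[fast]=8≠a[slow]=7 write a[4]=8, slow++,fast++
slow=4 fast=5: a[fast]=8=a[slow] dup, fast++
slow=4 fast=6: a[fast]=8=a[slow] dup, fast++
slow=4 fast=7: a[fast]=9≠a[slow]=8 write a[5]=9, slow++,fast++
slow=5 fast=8: a[fast]=9=a[slow] dup, fast++
slow=5 fast=9: a[fast]=11≠a[slow]=9 write a[6]=11, slow++,fast++
slow=6 fast=10: a[fast]=12≠a[slow]=11 write a[7]=12, slow++,fast++
slow=7 fast=11: a[fast]=12=a[slow] dup, fast++
slow=7 fast=12: a[fast]=12=a[slow] dup, fast++
slow=7 fast=13: a[fast]=14≠a[slow]=12 write a[8]=14, slow++,fast++
slow=8 fast=14: a[fast]=14=a[slow] dup, fast++
slow=8 fast=15: a[fast]=14=a[slow] dup, fast++

length 8; prefix = [2, 5, 7, 8, 9, 11, 12, 14]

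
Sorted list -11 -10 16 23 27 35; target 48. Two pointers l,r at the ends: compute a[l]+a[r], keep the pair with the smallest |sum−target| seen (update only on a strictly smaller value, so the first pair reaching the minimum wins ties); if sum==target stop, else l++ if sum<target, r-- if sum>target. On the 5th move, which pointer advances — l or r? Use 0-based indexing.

r

[0,5] -11+35=24 d=24 * → l++
[1,5] -10+35=25 d=23 * → l++
[2,5] 16+35=51 d=3 * → r--
[2,4] 16+27=43 d=5 → l++
[3,4] 23+27=50 d=2 * → r--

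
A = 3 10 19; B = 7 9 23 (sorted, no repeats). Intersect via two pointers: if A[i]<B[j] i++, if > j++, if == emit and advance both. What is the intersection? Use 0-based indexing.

intersection = []

[i=0,j=0] 3<7 → i++
[i=1,j=0] 10>7 → j++
[i=1,j=1] 10>9 → j++
[i=1,j=2] 10<23 → i++
[i=2,j=2] 19<23 → i++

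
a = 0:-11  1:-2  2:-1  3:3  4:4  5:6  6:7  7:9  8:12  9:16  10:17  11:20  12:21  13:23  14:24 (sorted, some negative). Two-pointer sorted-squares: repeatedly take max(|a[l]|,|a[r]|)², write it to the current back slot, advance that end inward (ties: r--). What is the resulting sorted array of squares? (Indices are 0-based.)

[1, 4, 9, 16, 36, 49, 81, 121, 144, 256, 289, 400, 441, 529, 576]

[0,14] |-11|<=|24| out[14]=576 → r--
[0,13] |-11|<=|23| out[13]=529 → r--
[0,12] |-11|<=|21| out[12]=441 → r--
[0,11] |-11|<=|20| out[11]=400 → r--
[0,10] |-11|<=|17| out[10]=289 → r--
[0,9] |-11|<=|16| out[9]=256 → r--
[0,8] |-11|<=|12| out[8]=144 → r--
[0,7] |-11|>|9| out[7]=121 → l++
[1,7] |-2|<=|9| out[6]=81 → r--
[1,6] |-2|<=|7| out[5]=49 → r--
[1,5] |-2|<=|6| out[4]=36 → r--
[1,4] |-2|<=|4| out[3]=16 → r--
[1,3] |-2|<=|3| out[2]=9 → r--
[1,2] |-2|>|-1| out[1]=4 → l++
[2,2] |-1|<=|-1| out[0]=1 → r--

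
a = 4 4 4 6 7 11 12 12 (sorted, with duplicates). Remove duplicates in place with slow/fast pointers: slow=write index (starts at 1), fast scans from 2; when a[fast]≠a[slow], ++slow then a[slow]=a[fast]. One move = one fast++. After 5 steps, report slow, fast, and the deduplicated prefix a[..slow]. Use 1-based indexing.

slow=4, fast=7, prefix=[4, 6, 7, 11]

(s=1,f=2) a[fast]=4=a[slow] dup → fast++
(s=1,f=3) a[fast]=4=a[slow] dup → fast++
(s=1,f=4) a[fast]=6≠a[slow]=4 write a[2]=6 → slow++,fast++
(s=2,f=5) a[fast]=7≠a[slow]=6 write a[3]=7 → slow++,fast++
(s=3,f=6) a[fast]=11≠a[slow]=7 write a[4]=11 → slow++,fast++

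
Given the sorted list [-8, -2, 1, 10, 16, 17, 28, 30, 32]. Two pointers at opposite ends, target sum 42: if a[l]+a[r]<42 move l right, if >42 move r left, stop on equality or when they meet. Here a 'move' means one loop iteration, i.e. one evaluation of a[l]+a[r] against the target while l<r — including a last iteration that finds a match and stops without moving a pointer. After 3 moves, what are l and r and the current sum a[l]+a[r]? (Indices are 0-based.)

[0,8] -8+32=24 <42 → l++
[1,8] -2+32=30 <42 → l++
[2,8] 1+32=33 <42 → l++

l=3, r=8, sum=42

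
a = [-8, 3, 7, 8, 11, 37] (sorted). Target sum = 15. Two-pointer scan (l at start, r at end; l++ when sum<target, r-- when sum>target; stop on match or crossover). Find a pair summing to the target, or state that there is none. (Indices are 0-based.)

(7, 8)

l=0 r=5: -8+37=29 >15, r--
l=0 r=4: -8+11=3 <15, l++
l=1 r=4: 3+11=14 <15, l++
l=2 r=4: 7+11=18 >15, r--
l=2 r=3: 7+8=15, found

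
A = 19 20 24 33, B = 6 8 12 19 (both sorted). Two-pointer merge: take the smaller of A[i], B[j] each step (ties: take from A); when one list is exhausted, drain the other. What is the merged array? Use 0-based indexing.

[6, 8, 12, 19, 19, 20, 24, 33]

[i=0,j=0] A[i]=19>B[j]=6 take 6 → j++
[i=0,j=1] A[i]=19>B[j]=8 take 8 → j++
[i=0,j=2] A[i]=19>B[j]=12 take 12 → j++
[i=0,j=3] A[i]=19<=B[j]=19 take 19 → i++
[i=1,j=3] A[i]=20>B[j]=19 take 19 → j++
[i=1,j=4] B done, take A[i]=20 → i++
[i=2,j=4] B done, take A[i]=24 → i++
[i=3,j=4] B done, take A[i]=33 → i++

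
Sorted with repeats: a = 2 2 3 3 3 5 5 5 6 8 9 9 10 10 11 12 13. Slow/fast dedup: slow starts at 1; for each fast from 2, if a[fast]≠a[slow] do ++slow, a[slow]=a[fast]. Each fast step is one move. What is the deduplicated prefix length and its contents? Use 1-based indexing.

(s=1,f=2) a[fast]=2=a[slow] dup → fast++
(s=1,f=3) a[fast]=3≠a[slow]=2 write a[2]=3 → slow++,fast++
(s=2,f=4) a[fast]=3=a[slow] dup → fast++
(s=2,f=5) a[fast]=3=a[slow] dup → fast++
(s=2,f=6) a[fast]=5≠a[slow]=3 write a[3]=5 → slow++,fast++
(s=3,f=7) a[fast]=5=a[slow] dup → fast++
(s=3,f=8) a[fast]=5=a[slow] dup → fast++
(s=3,f=9) a[fast]=6≠a[slow]=5 write a[4]=6 → slow++,fast++
(s=4,f=10) a[fast]=8≠a[slow]=6 write a[5]=8 → slow++,fast++
(s=5,f=11) a[fast]=9≠a[slow]=8 write a[6]=9 → slow++,fast++
(s=6,f=12) a[fast]=9=a[slow] dup → fast++
(s=6,f=13) a[fast]=10≠a[slow]=9 write a[7]=10 → slow++,fast++
(s=7,f=14) a[fast]=10=a[slow] dup → fast++
(s=7,f=15) a[fast]=11≠a[slow]=10 write a[8]=11 → slow++,fast++
(s=8,f=16) a[fast]=12≠a[slow]=11 write a[9]=12 → slow++,fast++
(s=9,f=17) a[fast]=13≠a[slow]=12 write a[10]=13 → slow++,fast++

length 10; prefix = [2, 3, 5, 6, 8, 9, 10, 11, 12, 13]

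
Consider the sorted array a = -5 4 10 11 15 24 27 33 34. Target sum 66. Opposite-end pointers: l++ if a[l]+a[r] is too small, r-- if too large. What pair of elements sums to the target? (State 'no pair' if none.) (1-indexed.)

no pair

[1,9] -5+34=29 <66 → l++
[2,9] 4+34=38 <66 → l++
[3,9] 10+34=44 <66 → l++
[4,9] 11+34=45 <66 → l++
[5,9] 15+34=49 <66 → l++
[6,9] 24+34=58 <66 → l++
[7,9] 27+34=61 <66 → l++
[8,9] 33+34=67 >66 → r--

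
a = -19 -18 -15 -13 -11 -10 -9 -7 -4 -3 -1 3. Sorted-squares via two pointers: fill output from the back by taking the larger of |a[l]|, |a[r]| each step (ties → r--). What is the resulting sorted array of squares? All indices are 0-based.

l=0 r=11: |-19|>|3| out[11]=361, l++
l=1 r=11: |-18|>|3| out[10]=324, l++
l=2 r=11: |-15|>|3| out[9]=225, l++
l=3 r=11: |-13|>|3| out[8]=169, l++
l=4 r=11: |-11|>|3| out[7]=121, l++
l=5 r=11: |-10|>|3| out[6]=100, l++
l=6 r=11: |-9|>|3| out[5]=81, l++
l=7 r=11: |-7|>|3| out[4]=49, l++
l=8 r=11: |-4|>|3| out[3]=16, l++
l=9 r=11: |-3|<=|3| out[2]=9, r--
l=9 r=10: |-3|>|-1| out[1]=9, l++
l=10 r=10: |-1|<=|-1| out[0]=1, r--

[1, 9, 9, 16, 49, 81, 100, 121, 169, 225, 324, 361]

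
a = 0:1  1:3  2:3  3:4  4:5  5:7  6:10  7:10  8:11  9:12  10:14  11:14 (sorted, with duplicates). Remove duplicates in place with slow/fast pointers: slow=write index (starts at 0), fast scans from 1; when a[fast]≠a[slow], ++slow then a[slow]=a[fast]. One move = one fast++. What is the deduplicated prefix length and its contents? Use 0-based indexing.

length 9; prefix = [1, 3, 4, 5, 7, 10, 11, 12, 14]

slow=0 fast=1: a[fast]=3≠a[slow]=1 write a[1]=3, slow++,fast++
slow=1 fast=2: a[fast]=3=a[slow] dup, fast++
slow=1 fast=3: a[fast]=4≠a[slow]=3 write a[2]=4, slow++,fast++
slow=2 fast=4: a[fast]=5≠a[slow]=4 write a[3]=5, slow++,fast++
slow=3 fast=5: a[fast]=7≠a[slow]=5 write a[4]=7, slow++,fast++
slow=4 fast=6: a[fast]=10≠a[slow]=7 write a[5]=10, slow++,fast++
slow=5 fast=7: a[fast]=10=a[slow] dup, fast++
slow=5 fast=8: a[fast]=11≠a[slow]=10 write a[6]=11, slow++,fast++
slow=6 fast=9: a[fast]=12≠a[slow]=11 write a[7]=12, slow++,fast++
slow=7 fast=10: a[fast]=14≠a[slow]=12 write a[8]=14, slow++,fast++
slow=8 fast=11: a[fast]=14=a[slow] dup, fast++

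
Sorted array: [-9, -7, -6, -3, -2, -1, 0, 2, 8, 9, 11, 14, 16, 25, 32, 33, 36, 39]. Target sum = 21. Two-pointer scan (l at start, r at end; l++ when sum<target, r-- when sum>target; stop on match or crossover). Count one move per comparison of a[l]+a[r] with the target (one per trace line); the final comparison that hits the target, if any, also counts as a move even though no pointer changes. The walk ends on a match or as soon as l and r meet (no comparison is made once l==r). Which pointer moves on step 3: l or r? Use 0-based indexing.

r

[0,17] -9+39=30 >21 → r--
[0,16] -9+36=27 >21 → r--
[0,15] -9+33=24 >21 → r--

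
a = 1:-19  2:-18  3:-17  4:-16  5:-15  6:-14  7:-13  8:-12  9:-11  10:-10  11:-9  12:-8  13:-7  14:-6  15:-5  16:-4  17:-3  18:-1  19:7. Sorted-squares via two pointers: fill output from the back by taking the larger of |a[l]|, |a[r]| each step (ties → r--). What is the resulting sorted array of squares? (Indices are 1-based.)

l=1 r=19: |-19|>|7| out[19]=361, l++
l=2 r=19: |-18|>|7| out[18]=324, l++
l=3 r=19: |-17|>|7| out[17]=289, l++
l=4 r=19: |-16|>|7| out[16]=256, l++
l=5 r=19: |-15|>|7| out[15]=225, l++
l=6 r=19: |-14|>|7| out[14]=196, l++
l=7 r=19: |-13|>|7| out[13]=169, l++
l=8 r=19: |-12|>|7| out[12]=144, l++
l=9 r=19: |-11|>|7| out[11]=121, l++
l=10 r=19: |-10|>|7| out[10]=100, l++
l=11 r=19: |-9|>|7| out[9]=81, l++
l=12 r=19: |-8|>|7| out[8]=64, l++
l=13 r=19: |-7|<=|7| out[7]=49, r--
l=13 r=18: |-7|>|-1| out[6]=49, l++
l=14 r=18: |-6|>|-1| out[5]=36, l++
l=15 r=18: |-5|>|-1| out[4]=25, l++
l=16 r=18: |-4|>|-1| out[3]=16, l++
l=17 r=18: |-3|>|-1| out[2]=9, l++
l=18 r=18: |-1|<=|-1| out[1]=1, r--

[1, 9, 16, 25, 36, 49, 49, 64, 81, 100, 121, 144, 169, 196, 225, 256, 289, 324, 361]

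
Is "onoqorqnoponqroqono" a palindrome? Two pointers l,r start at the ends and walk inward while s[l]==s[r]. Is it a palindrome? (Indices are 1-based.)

l=1 r=19: 'o'=='o', l++,r--
l=2 r=18: 'n'=='n', l++,r--
l=3 r=17: 'o'=='o', l++,r--
l=4 r=16: 'q'=='q', l++,r--
l=5 r=15: 'o'=='o', l++,r--
l=6 r=14: 'r'=='r', l++,r--
l=7 r=13: 'q'=='q', l++,r--
l=8 r=12: 'n'=='n', l++,r--
l=9 r=11: 'o'=='o', l++,r--

palindrome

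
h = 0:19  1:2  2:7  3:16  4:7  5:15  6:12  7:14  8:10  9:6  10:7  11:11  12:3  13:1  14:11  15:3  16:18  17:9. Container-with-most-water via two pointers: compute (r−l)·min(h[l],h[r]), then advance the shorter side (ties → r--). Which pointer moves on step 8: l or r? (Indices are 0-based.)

[0,17] min(19,9)*17=153 best=153 * → r--
[0,16] min(19,18)*16=288 best=288 * → r--
[0,15] min(19,3)*15=45 best=288 → r--
[0,14] min(19,11)*14=154 best=288 → r--
[0,13] min(19,1)*13=13 best=288 → r--
[0,12] min(19,3)*12=36 best=288 → r--
[0,11] min(19,11)*11=121 best=288 → r--
[0,10] min(19,7)*10=70 best=288 → r--

r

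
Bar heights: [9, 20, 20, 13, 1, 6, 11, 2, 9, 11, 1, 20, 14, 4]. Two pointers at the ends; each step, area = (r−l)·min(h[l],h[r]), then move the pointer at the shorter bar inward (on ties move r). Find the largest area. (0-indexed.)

l=0 r=13: min(9,4)*13=52 best=52 *, r--
l=0 r=12: min(9,14)*12=108 best=108 *, l++
l=1 r=12: min(20,14)*11=154 best=154 *, r--
l=1 r=11: min(20,20)*10=200 best=200 *, r--
l=1 r=10: min(20,1)*9=9 best=200, r--
l=1 r=9: min(20,11)*8=88 best=200, r--
l=1 r=8: min(20,9)*7=63 best=200, r--
l=1 r=7: min(20,2)*6=12 best=200, r--
l=1 r=6: min(20,11)*5=55 best=200, r--
l=1 r=5: min(20,6)*4=24 best=200, r--
l=1 r=4: min(20,1)*3=3 best=200, r--
l=1 r=3: min(20,13)*2=26 best=200, r--
l=1 r=2: min(20,20)*1=20 best=200, r--

max area = 200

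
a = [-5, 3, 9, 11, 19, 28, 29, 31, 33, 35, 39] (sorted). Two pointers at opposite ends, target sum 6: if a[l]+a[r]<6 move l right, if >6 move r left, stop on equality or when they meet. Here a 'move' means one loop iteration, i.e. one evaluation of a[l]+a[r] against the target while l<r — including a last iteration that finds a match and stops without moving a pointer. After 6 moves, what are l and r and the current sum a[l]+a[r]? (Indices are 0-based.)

l=0, r=4, sum=14

l=0 r=10: -5+39=34 >6, r--
l=0 r=9: -5+35=30 >6, r--
l=0 r=8: -5+33=28 >6, r--
l=0 r=7: -5+31=26 >6, r--
l=0 r=6: -5+29=24 >6, r--
l=0 r=5: -5+28=23 >6, r--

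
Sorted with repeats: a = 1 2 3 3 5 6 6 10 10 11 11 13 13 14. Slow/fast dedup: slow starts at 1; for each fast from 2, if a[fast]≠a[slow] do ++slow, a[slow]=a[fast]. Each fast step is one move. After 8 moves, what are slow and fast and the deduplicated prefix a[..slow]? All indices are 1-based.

slow=6, fast=10, prefix=[1, 2, 3, 5, 6, 10]

slow=1 fast=2: a[fast]=2≠a[slow]=1 write a[2]=2, slow++,fast++
slow=2 fast=3: a[fast]=3≠a[slow]=2 write a[3]=3, slow++,fast++
slow=3 fast=4: a[fast]=3=a[slow] dup, fast++
slow=3 fast=5: a[fast]=5≠a[slow]=3 write a[4]=5, slow++,fast++
slow=4 fast=6: a[fast]=6≠a[slow]=5 write a[5]=6, slow++,fast++
slow=5 fast=7: a[fast]=6=a[slow] dup, fast++
slow=5 fast=8: a[fast]=10≠a[slow]=6 write a[6]=10, slow++,fast++
slow=6 fast=9: a[fast]=10=a[slow] dup, fast++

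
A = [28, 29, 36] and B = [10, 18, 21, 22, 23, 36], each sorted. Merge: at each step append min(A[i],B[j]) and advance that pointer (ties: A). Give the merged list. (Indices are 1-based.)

[10, 18, 21, 22, 23, 28, 29, 36, 36]

[i=1,j=1] A[i]=28>B[j]=10 take 10 → j++
[i=1,j=2] A[i]=28>B[j]=18 take 18 → j++
[i=1,j=3] A[i]=28>B[j]=21 take 21 → j++
[i=1,j=4] A[i]=28>B[j]=22 take 22 → j++
[i=1,j=5] A[i]=28>B[j]=23 take 23 → j++
[i=1,j=6] A[i]=28<=B[j]=36 take 28 → i++
[i=2,j=6] A[i]=29<=B[j]=36 take 29 → i++
[i=3,j=6] A[i]=36<=B[j]=36 take 36 → i++
[i=4,j=6] A done, take B[j]=36 → j++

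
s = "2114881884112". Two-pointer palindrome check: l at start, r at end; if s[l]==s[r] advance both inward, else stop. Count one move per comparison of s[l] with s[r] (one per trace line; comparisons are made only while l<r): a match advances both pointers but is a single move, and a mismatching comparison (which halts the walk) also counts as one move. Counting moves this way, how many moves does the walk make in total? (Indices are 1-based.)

[1,13] '2'=='2' → l++,r--
[2,12] '1'=='1' → l++,r--
[3,11] '1'=='1' → l++,r--
[4,10] '4'=='4' → l++,r--
[5,9] '8'=='8' → l++,r--
[6,8] '8'=='8' → l++,r--

6 moves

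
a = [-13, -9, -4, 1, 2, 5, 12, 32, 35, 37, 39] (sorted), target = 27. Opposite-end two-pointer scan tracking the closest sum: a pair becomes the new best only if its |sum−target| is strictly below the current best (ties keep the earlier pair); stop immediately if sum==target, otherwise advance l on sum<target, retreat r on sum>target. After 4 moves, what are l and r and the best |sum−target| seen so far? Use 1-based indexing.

[1,11] -13+39=26 d=1 * → l++
[2,11] -9+39=30 d=3 → r--
[2,10] -9+37=28 d=1 → r--
[2,9] -9+35=26 d=1 → l++

l=3, r=9, best |Δ|=1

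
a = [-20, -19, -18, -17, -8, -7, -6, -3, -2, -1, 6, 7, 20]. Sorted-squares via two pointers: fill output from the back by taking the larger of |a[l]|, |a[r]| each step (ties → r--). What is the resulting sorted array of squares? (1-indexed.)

[1, 4, 9, 36, 36, 49, 49, 64, 289, 324, 361, 400, 400]

[1,13] |-20|<=|20| out[13]=400 → r--
[1,12] |-20|>|7| out[12]=400 → l++
[2,12] |-19|>|7| out[11]=361 → l++
[3,12] |-18|>|7| out[10]=324 → l++
[4,12] |-17|>|7| out[9]=289 → l++
[5,12] |-8|>|7| out[8]=64 → l++
[6,12] |-7|<=|7| out[7]=49 → r--
[6,11] |-7|>|6| out[6]=49 → l++
[7,11] |-6|<=|6| out[5]=36 → r--
[7,10] |-6|>|-1| out[4]=36 → l++
[8,10] |-3|>|-1| out[3]=9 → l++
[9,10] |-2|>|-1| out[2]=4 → l++
[10,10] |-1|<=|-1| out[1]=1 → r--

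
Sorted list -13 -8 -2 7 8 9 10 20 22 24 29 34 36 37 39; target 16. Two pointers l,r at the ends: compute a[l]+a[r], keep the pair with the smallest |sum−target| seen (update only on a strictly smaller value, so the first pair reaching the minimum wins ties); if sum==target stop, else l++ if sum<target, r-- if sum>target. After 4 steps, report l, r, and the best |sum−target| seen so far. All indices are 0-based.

[0,14] -13+39=26 d=10 * → r--
[0,13] -13+37=24 d=8 * → r--
[0,12] -13+36=23 d=7 * → r--
[0,11] -13+34=21 d=5 * → r--

l=0, r=10, best |Δ|=5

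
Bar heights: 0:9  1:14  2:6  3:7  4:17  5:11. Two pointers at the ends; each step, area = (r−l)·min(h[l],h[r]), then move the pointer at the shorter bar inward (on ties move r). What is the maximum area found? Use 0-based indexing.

max area = 45

l=0 r=5: min(9,11)*5=45 best=45 *, l++
l=1 r=5: min(14,11)*4=44 best=45, r--
l=1 r=4: min(14,17)*3=42 best=45, l++
l=2 r=4: min(6,17)*2=12 best=45, l++
l=3 r=4: min(7,17)*1=7 best=45, l++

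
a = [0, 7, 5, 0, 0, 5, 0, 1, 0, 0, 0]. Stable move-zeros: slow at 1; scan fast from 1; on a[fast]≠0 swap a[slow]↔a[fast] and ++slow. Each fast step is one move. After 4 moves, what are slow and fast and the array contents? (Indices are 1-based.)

slow=1 fast=1: a[fast]=0, fast++
slow=1 fast=2: a[fast]=7≠0 swap→a[1]=7, slow++,fast++
slow=2 fast=3: a[fast]=5≠0 swap→a[2]=5, slow++,fast++
slow=3 fast=4: a[fast]=0, fast++

slow=3, fast=5, a=[7, 5, 0, 0, 0, 5, 0, 1, 0, 0, 0]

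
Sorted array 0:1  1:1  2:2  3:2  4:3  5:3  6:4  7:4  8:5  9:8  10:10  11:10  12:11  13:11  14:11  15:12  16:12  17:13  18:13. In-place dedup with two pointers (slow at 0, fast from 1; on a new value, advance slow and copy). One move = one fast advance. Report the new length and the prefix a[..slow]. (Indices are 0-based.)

slow=0 fast=1: a[fast]=1=a[slow] dup, fast++
slow=0 fast=2: a[fast]=2≠a[slow]=1 write a[1]=2, slow++,fast++
slow=1 fast=3: a[fast]=2=a[slow] dup, fast++
slow=1 fast=4: a[fast]=3≠a[slow]=2 write a[2]=3, slow++,fast++
slow=2 fast=5: a[fast]=3=a[slow] dup, fast++
slow=2 fast=6: a[fast]=4≠a[slow]=3 write a[3]=4, slow++,fast++
slow=3 fast=7: a[fast]=4=a[slow] dup, fast++
slow=3 fast=8: a[fast]=5≠a[slow]=4 write a[4]=5, slow++,fast++
slow=4 fast=9: a[fast]=8≠a[slow]=5 write a[5]=8, slow++,fast++
slow=5 fast=10: a[fast]=10≠a[slow]=8 write a[6]=10, slow++,fast++
slow=6 fast=11: a[fast]=10=a[slow] dup, fast++
slow=6 fast=12: a[fast]=11≠a[slow]=10 write a[7]=11, slow++,fast++
slow=7 fast=13: a[fast]=11=a[slow] dup, fast++
slow=7 fast=14: a[fast]=11=a[slow] dup, fast++
slow=7 fast=15: a[fast]=12≠a[slow]=11 write a[8]=12, slow++,fast++
slow=8 fast=16: a[fast]=12=a[slow] dup, fast++
slow=8 fast=17: a[fast]=13≠a[slow]=12 write a[9]=13, slow++,fast++
slow=9 fast=18: a[fast]=13=a[slow] dup, fast++

length 10; prefix = [1, 2, 3, 4, 5, 8, 10, 11, 12, 13]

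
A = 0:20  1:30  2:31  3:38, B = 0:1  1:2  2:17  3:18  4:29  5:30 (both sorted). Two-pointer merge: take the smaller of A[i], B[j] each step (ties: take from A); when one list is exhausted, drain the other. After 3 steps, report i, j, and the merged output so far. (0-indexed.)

[i=0,j=0] A[i]=20>B[j]=1 take 1 → j++
[i=0,j=1] A[i]=20>B[j]=2 take 2 → j++
[i=0,j=2] A[i]=20>B[j]=17 take 17 → j++

i=0, j=3, merged so far=[1, 2, 17]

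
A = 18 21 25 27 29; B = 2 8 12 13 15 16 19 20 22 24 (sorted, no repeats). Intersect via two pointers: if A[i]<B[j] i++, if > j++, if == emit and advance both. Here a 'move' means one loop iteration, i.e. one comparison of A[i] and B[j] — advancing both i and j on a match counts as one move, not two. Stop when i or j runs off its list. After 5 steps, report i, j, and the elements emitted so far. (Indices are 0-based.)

i=0 j=0: 18>2, j++
i=0 j=1: 18>8, j++
i=0 j=2: 18>12, j++
i=0 j=3: 18>13, j++
i=0 j=4: 18>15, j++

i=0, j=5, emitted=[]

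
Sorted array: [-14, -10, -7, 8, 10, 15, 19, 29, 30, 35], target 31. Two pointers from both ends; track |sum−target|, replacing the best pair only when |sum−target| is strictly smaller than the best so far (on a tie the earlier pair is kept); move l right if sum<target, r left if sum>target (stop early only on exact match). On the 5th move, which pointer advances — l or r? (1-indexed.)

l=1 r=10: -14+35=21 d=10 *, l++
l=2 r=10: -10+35=25 d=6 *, l++
l=3 r=10: -7+35=28 d=3 *, l++
l=4 r=10: 8+35=43 d=12, r--
l=4 r=9: 8+30=38 d=7, r--

r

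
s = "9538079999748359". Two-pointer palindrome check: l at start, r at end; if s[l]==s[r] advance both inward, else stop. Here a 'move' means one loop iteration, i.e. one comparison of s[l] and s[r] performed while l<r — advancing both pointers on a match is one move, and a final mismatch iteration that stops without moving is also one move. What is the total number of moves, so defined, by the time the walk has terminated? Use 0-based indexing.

5 moves

[0,15] '9'=='9' → l++,r--
[1,14] '5'=='5' → l++,r--
[2,13] '3'=='3' → l++,r--
[3,12] '8'=='8' → l++,r--
[4,11] '0'!='4' → stop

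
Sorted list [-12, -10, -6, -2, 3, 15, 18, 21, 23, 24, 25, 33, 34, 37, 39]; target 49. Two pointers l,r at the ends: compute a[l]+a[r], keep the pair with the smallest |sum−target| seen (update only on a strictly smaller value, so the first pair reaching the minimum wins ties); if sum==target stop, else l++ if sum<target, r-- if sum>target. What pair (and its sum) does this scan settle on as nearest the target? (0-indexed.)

pair (15, 34) with sum 49 (|Δ|=0)

[0,14] -12+39=27 d=22 * → l++
[1,14] -10+39=29 d=20 * → l++
[2,14] -6+39=33 d=16 * → l++
[3,14] -2+39=37 d=12 * → l++
[4,14] 3+39=42 d=7 * → l++
[5,14] 15+39=54 d=5 * → r--
[5,13] 15+37=52 d=3 * → r--
[5,12] 15+34=49 d=0 * → stop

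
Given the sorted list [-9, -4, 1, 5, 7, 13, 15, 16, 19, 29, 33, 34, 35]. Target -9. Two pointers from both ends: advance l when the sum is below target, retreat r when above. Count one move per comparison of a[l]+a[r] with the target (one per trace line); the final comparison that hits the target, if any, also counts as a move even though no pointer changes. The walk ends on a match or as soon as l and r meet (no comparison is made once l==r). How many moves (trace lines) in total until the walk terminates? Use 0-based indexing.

[0,12] -9+35=26 >-9 → r--
[0,11] -9+34=25 >-9 → r--
[0,10] -9+33=24 >-9 → r--
[0,9] -9+29=20 >-9 → r--
[0,8] -9+19=10 >-9 → r--
[0,7] -9+16=7 >-9 → r--
[0,6] -9+15=6 >-9 → r--
[0,5] -9+13=4 >-9 → r--
[0,4] -9+7=-2 >-9 → r--
[0,3] -9+5=-4 >-9 → r--
[0,2] -9+1=-8 >-9 → r--
[0,1] -9+-4=-13 <-9 → l++

12 moves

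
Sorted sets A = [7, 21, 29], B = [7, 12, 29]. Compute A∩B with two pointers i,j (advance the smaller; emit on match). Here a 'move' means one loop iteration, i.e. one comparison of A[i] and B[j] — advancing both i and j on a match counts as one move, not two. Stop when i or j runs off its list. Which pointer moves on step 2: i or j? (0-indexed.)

i=0 j=0: 7==7 emit, i++,j++
i=1 j=1: 21>12, j++

j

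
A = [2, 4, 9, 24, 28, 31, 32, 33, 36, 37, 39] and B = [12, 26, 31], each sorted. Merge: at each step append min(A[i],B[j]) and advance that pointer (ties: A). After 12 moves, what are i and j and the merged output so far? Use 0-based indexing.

[i=0,j=0] A[i]=2<=B[j]=12 take 2 → i++
[i=1,j=0] A[i]=4<=B[j]=12 take 4 → i++
[i=2,j=0] A[i]=9<=B[j]=12 take 9 → i++
[i=3,j=0] A[i]=24>B[j]=12 take 12 → j++
[i=3,j=1] A[i]=24<=B[j]=26 take 24 → i++
[i=4,j=1] A[i]=28>B[j]=26 take 26 → j++
[i=4,j=2] A[i]=28<=B[j]=31 take 28 → i++
[i=5,j=2] A[i]=31<=B[j]=31 take 31 → i++
[i=6,j=2] A[i]=32>B[j]=31 take 31 → j++
[i=6,j=3] B done, take A[i]=32 → i++
[i=7,j=3] B done, take A[i]=33 → i++
[i=8,j=3] B done, take A[i]=36 → i++

i=9, j=3, merged so far=[2, 4, 9, 12, 24, 26, 28, 31, 31, 32, 33, 36]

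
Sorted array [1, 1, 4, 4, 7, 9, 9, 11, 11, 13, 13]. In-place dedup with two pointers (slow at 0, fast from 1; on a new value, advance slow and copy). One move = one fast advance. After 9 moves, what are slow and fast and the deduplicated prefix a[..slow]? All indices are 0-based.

(s=0,f=1) a[fast]=1=a[slow] dup → fast++
(s=0,f=2) a[fast]=4≠a[slow]=1 write a[1]=4 → slow++,fast++
(s=1,f=3) a[fast]=4=a[slow] dup → fast++
(s=1,f=4) a[fast]=7≠a[slow]=4 write a[2]=7 → slow++,fast++
(s=2,f=5) a[fast]=9≠a[slow]=7 write a[3]=9 → slow++,fast++
(s=3,f=6) a[fast]=9=a[slow] dup → fast++
(s=3,f=7) a[fast]=11≠a[slow]=9 write a[4]=11 → slow++,fast++
(s=4,f=8) a[fast]=11=a[slow] dup → fast++
(s=4,f=9) a[fast]=13≠a[slow]=11 write a[5]=13 → slow++,fast++

slow=5, fast=10, prefix=[1, 4, 7, 9, 11, 13]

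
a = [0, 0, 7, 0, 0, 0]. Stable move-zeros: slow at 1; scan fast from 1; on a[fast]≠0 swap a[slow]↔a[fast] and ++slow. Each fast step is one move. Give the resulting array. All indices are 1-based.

(s=1,f=1) a[fast]=0 → fast++
(s=1,f=2) a[fast]=0 → fast++
(s=1,f=3) a[fast]=7≠0 swap→a[1]=7 → slow++,fast++
(s=2,f=4) a[fast]=0 → fast++
(s=2,f=5) a[fast]=0 → fast++
(s=2,f=6) a[fast]=0 → fast++

[7, 0, 0, 0, 0, 0]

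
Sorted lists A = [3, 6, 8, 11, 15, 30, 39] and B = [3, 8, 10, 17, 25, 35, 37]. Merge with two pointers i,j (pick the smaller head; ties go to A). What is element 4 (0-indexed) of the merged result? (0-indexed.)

merged[4] = 8

i=0 j=0: A[i]=3<=B[j]=3 take 3, i++
i=1 j=0: A[i]=6>B[j]=3 take 3, j++
i=1 j=1: A[i]=6<=B[j]=8 take 6, i++
i=2 j=1: A[i]=8<=B[j]=8 take 8, i++
i=3 j=1: A[i]=11>B[j]=8 take 8, j++
i=3 j=2: A[i]=11>B[j]=10 take 10, j++
i=3 j=3: A[i]=11<=B[j]=17 take 11, i++
i=4 j=3: A[i]=15<=B[j]=17 take 15, i++
i=5 j=3: A[i]=30>B[j]=17 take 17, j++
i=5 j=4: A[i]=30>B[j]=25 take 25, j++
i=5 j=5: A[i]=30<=B[j]=35 take 30, i++
i=6 j=5: A[i]=39>B[j]=35 take 35, j++
i=6 j=6: A[i]=39>B[j]=37 take 37, j++
i=6 j=7: B done, take A[i]=39, i++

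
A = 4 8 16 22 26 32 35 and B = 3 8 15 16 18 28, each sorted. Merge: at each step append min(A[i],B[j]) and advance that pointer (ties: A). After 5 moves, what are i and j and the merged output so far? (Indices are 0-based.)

i=2, j=3, merged so far=[3, 4, 8, 8, 15]

[i=0,j=0] A[i]=4>B[j]=3 take 3 → j++
[i=0,j=1] A[i]=4<=B[j]=8 take 4 → i++
[i=1,j=1] A[i]=8<=B[j]=8 take 8 → i++
[i=2,j=1] A[i]=16>B[j]=8 take 8 → j++
[i=2,j=2] A[i]=16>B[j]=15 take 15 → j++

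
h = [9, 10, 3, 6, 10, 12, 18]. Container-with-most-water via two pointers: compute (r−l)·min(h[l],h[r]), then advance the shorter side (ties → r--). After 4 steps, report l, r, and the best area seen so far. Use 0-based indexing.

l=4, r=6, best area=54

l=0 r=6: min(9,18)*6=54 best=54 *, l++
l=1 r=6: min(10,18)*5=50 best=54, l++
l=2 r=6: min(3,18)*4=12 best=54, l++
l=3 r=6: min(6,18)*3=18 best=54, l++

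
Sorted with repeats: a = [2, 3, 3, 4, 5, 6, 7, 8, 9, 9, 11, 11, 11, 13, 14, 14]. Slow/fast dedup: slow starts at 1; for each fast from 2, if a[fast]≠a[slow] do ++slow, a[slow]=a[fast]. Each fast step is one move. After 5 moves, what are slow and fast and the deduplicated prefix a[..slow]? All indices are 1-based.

slow=1 fast=2: a[fast]=3≠a[slow]=2 write a[2]=3, slow++,fast++
slow=2 fast=3: a[fast]=3=a[slow] dup, fast++
slow=2 fast=4: a[fast]=4≠a[slow]=3 write a[3]=4, slow++,fast++
slow=3 fast=5: a[fast]=5≠a[slow]=4 write a[4]=5, slow++,fast++
slow=4 fast=6: a[fast]=6≠a[slow]=5 write a[5]=6, slow++,fast++

slow=5, fast=7, prefix=[2, 3, 4, 5, 6]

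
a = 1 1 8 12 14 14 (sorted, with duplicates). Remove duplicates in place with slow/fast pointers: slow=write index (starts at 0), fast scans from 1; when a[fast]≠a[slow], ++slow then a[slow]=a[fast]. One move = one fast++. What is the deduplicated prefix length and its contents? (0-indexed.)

slow=0 fast=1: a[fast]=1=a[slow] dup, fast++
slow=0 fast=2: a[fast]=8≠a[slow]=1 write a[1]=8, slow++,fast++
slow=1 fast=3: a[fast]=12≠a[slow]=8 write a[2]=12, slow++,fast++
slow=2 fast=4: a[fast]=14≠a[slow]=12 write a[3]=14, slow++,fast++
slow=3 fast=5: a[fast]=14=a[slow] dup, fast++

length 4; prefix = [1, 8, 12, 14]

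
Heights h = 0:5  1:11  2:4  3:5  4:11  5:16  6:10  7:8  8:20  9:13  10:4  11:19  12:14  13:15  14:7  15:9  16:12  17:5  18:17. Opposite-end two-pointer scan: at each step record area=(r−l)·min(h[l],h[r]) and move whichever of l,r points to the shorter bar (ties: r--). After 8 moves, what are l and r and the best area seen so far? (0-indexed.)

l=8, r=18, best area=208

[0,18] min(5,17)*18=90 best=90 * → l++
[1,18] min(11,17)*17=187 best=187 * → l++
[2,18] min(4,17)*16=64 best=187 → l++
[3,18] min(5,17)*15=75 best=187 → l++
[4,18] min(11,17)*14=154 best=187 → l++
[5,18] min(16,17)*13=208 best=208 * → l++
[6,18] min(10,17)*12=120 best=208 → l++
[7,18] min(8,17)*11=88 best=208 → l++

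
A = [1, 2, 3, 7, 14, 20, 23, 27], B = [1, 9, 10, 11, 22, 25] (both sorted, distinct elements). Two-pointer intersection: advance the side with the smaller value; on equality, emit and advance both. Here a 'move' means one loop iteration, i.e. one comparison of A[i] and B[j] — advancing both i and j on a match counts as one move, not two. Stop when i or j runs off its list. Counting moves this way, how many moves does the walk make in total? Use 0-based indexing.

12 moves

i=0 j=0: 1==1 emit, i++,j++
i=1 j=1: 2<9, i++
i=2 j=1: 3<9, i++
i=3 j=1: 7<9, i++
i=4 j=1: 14>9, j++
i=4 j=2: 14>10, j++
i=4 j=3: 14>11, j++
i=4 j=4: 14<22, i++
i=5 j=4: 20<22, i++
i=6 j=4: 23>22, j++
i=6 j=5: 23<25, i++
i=7 j=5: 27>25, j++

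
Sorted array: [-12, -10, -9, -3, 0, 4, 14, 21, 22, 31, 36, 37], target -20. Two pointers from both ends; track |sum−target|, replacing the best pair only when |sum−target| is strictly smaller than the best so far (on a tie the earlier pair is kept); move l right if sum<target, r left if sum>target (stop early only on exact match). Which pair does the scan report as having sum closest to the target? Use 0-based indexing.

pair (-12, -9) with sum -21 (|Δ|=1)

l=0 r=11: -12+37=25 d=45 *, r--
l=0 r=10: -12+36=24 d=44 *, r--
l=0 r=9: -12+31=19 d=39 *, r--
l=0 r=8: -12+22=10 d=30 *, r--
l=0 r=7: -12+21=9 d=29 *, r--
l=0 r=6: -12+14=2 d=22 *, r--
l=0 r=5: -12+4=-8 d=12 *, r--
l=0 r=4: -12+0=-12 d=8 *, r--
l=0 r=3: -12+-3=-15 d=5 *, r--
l=0 r=2: -12+-9=-21 d=1 *, l++
l=1 r=2: -10+-9=-19 d=1, r--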